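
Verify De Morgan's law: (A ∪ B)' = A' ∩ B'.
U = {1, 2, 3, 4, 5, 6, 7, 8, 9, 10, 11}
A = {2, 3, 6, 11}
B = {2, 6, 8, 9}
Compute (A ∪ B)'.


U = {1, 2, 3, 4, 5, 6, 7, 8, 9, 10, 11}
A = {2, 3, 6, 11}, B = {2, 6, 8, 9}
A ∪ B = {2, 3, 6, 8, 9, 11}
(A ∪ B)' = U \ (A ∪ B) = {1, 4, 5, 7, 10}
Verification via A' ∩ B': A' = {1, 4, 5, 7, 8, 9, 10}, B' = {1, 3, 4, 5, 7, 10, 11}
A' ∩ B' = {1, 4, 5, 7, 10} ✓

{1, 4, 5, 7, 10}


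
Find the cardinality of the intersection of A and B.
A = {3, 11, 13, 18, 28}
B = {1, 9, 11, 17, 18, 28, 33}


Set A = {3, 11, 13, 18, 28}
Set B = {1, 9, 11, 17, 18, 28, 33}
A ∩ B = {11, 18, 28}
|A ∩ B| = 3

3


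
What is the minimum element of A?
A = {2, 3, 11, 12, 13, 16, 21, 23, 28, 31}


Set A = {2, 3, 11, 12, 13, 16, 21, 23, 28, 31}
Elements in ascending order: 2, 3, 11, 12, 13, 16, 21, 23, 28, 31
The smallest element is 2.

2


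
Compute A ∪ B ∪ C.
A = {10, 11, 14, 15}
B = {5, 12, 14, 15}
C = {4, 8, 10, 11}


Set A = {10, 11, 14, 15}
Set B = {5, 12, 14, 15}
Set C = {4, 8, 10, 11}
First, A ∪ B = {5, 10, 11, 12, 14, 15}
Then, (A ∪ B) ∪ C = {4, 5, 8, 10, 11, 12, 14, 15}

{4, 5, 8, 10, 11, 12, 14, 15}


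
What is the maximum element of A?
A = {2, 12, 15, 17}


Set A = {2, 12, 15, 17}
Elements in ascending order: 2, 12, 15, 17
The largest element is 17.

17


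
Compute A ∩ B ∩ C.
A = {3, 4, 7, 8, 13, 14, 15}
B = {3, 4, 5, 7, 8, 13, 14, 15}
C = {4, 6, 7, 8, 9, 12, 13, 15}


Set A = {3, 4, 7, 8, 13, 14, 15}
Set B = {3, 4, 5, 7, 8, 13, 14, 15}
Set C = {4, 6, 7, 8, 9, 12, 13, 15}
First, A ∩ B = {3, 4, 7, 8, 13, 14, 15}
Then, (A ∩ B) ∩ C = {4, 7, 8, 13, 15}

{4, 7, 8, 13, 15}


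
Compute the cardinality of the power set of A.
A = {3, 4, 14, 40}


Set A = {3, 4, 14, 40}
|A| = 4
The power set P(A) contains all subsets of A.
|P(A)| = 2^|A| = 2^4 = 16

16


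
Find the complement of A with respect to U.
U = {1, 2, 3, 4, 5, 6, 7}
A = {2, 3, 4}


Universal set U = {1, 2, 3, 4, 5, 6, 7}
Set A = {2, 3, 4}
A' = U \ A = elements in U but not in A
Checking each element of U:
1 (not in A, include), 2 (in A, exclude), 3 (in A, exclude), 4 (in A, exclude), 5 (not in A, include), 6 (not in A, include), 7 (not in A, include)
A' = {1, 5, 6, 7}

{1, 5, 6, 7}


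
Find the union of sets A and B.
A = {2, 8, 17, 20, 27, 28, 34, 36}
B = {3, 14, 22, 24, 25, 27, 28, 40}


Set A = {2, 8, 17, 20, 27, 28, 34, 36}
Set B = {3, 14, 22, 24, 25, 27, 28, 40}
A ∪ B includes all elements in either set.
Elements from A: {2, 8, 17, 20, 27, 28, 34, 36}
Elements from B not already included: {3, 14, 22, 24, 25, 40}
A ∪ B = {2, 3, 8, 14, 17, 20, 22, 24, 25, 27, 28, 34, 36, 40}

{2, 3, 8, 14, 17, 20, 22, 24, 25, 27, 28, 34, 36, 40}


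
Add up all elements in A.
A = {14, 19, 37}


Set A = {14, 19, 37}
Sum = 14 + 19 + 37 = 70

70


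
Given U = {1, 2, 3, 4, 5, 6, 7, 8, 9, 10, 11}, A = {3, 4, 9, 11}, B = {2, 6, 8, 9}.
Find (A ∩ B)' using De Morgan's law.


U = {1, 2, 3, 4, 5, 6, 7, 8, 9, 10, 11}
A = {3, 4, 9, 11}, B = {2, 6, 8, 9}
A ∩ B = {9}
(A ∩ B)' = U \ (A ∩ B) = {1, 2, 3, 4, 5, 6, 7, 8, 10, 11}
Verification via A' ∪ B': A' = {1, 2, 5, 6, 7, 8, 10}, B' = {1, 3, 4, 5, 7, 10, 11}
A' ∪ B' = {1, 2, 3, 4, 5, 6, 7, 8, 10, 11} ✓

{1, 2, 3, 4, 5, 6, 7, 8, 10, 11}


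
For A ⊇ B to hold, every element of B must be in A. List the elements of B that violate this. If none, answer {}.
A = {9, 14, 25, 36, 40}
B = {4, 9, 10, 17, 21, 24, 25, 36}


Set A = {9, 14, 25, 36, 40}
Set B = {4, 9, 10, 17, 21, 24, 25, 36}
Check each element of B against A:
4 ∉ A (include), 9 ∈ A, 10 ∉ A (include), 17 ∉ A (include), 21 ∉ A (include), 24 ∉ A (include), 25 ∈ A, 36 ∈ A
Elements of B not in A: {4, 10, 17, 21, 24}

{4, 10, 17, 21, 24}


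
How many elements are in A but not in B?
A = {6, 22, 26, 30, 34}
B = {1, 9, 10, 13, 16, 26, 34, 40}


Set A = {6, 22, 26, 30, 34}
Set B = {1, 9, 10, 13, 16, 26, 34, 40}
A \ B = {6, 22, 30}
|A \ B| = 3

3


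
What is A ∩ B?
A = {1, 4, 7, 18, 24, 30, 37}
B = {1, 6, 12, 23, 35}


Set A = {1, 4, 7, 18, 24, 30, 37}
Set B = {1, 6, 12, 23, 35}
A ∩ B includes only elements in both sets.
Check each element of A against B:
1 ✓, 4 ✗, 7 ✗, 18 ✗, 24 ✗, 30 ✗, 37 ✗
A ∩ B = {1}

{1}


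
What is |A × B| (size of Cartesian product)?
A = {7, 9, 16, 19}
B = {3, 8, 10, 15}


Set A = {7, 9, 16, 19} has 4 elements.
Set B = {3, 8, 10, 15} has 4 elements.
|A × B| = |A| × |B| = 4 × 4 = 16

16


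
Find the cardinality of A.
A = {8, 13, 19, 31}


Set A = {8, 13, 19, 31}
Listing elements: 8, 13, 19, 31
Counting: 4 elements
|A| = 4

4


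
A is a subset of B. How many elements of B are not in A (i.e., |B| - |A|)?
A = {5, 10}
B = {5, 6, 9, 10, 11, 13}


Set A = {5, 10}, |A| = 2
Set B = {5, 6, 9, 10, 11, 13}, |B| = 6
Since A ⊆ B: B \ A = {6, 9, 11, 13}
|B| - |A| = 6 - 2 = 4

4


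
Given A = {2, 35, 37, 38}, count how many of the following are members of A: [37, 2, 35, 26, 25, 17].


Set A = {2, 35, 37, 38}
Candidates: [37, 2, 35, 26, 25, 17]
Check each candidate:
37 ∈ A, 2 ∈ A, 35 ∈ A, 26 ∉ A, 25 ∉ A, 17 ∉ A
Count of candidates in A: 3

3


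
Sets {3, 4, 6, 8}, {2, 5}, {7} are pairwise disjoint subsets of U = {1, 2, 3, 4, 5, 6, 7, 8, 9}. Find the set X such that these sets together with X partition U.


U = {1, 2, 3, 4, 5, 6, 7, 8, 9}
Shown blocks: {3, 4, 6, 8}, {2, 5}, {7}
A partition's blocks are pairwise disjoint and cover U, so the missing block = U \ (union of shown blocks).
Union of shown blocks: {2, 3, 4, 5, 6, 7, 8}
Missing block = U \ (union) = {1, 9}

{1, 9}


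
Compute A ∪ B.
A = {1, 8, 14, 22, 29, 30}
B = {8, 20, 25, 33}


Set A = {1, 8, 14, 22, 29, 30}
Set B = {8, 20, 25, 33}
A ∪ B includes all elements in either set.
Elements from A: {1, 8, 14, 22, 29, 30}
Elements from B not already included: {20, 25, 33}
A ∪ B = {1, 8, 14, 20, 22, 25, 29, 30, 33}

{1, 8, 14, 20, 22, 25, 29, 30, 33}


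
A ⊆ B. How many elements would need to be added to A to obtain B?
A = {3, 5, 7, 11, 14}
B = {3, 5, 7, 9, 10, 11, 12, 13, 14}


Set A = {3, 5, 7, 11, 14}, |A| = 5
Set B = {3, 5, 7, 9, 10, 11, 12, 13, 14}, |B| = 9
Since A ⊆ B: B \ A = {9, 10, 12, 13}
|B| - |A| = 9 - 5 = 4

4


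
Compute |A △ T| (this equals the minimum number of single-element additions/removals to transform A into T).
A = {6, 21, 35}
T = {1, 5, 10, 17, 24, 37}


Set A = {6, 21, 35}
Set T = {1, 5, 10, 17, 24, 37}
Elements to remove from A (in A, not in T): {6, 21, 35} → 3 removals
Elements to add to A (in T, not in A): {1, 5, 10, 17, 24, 37} → 6 additions
Total edits = 3 + 6 = 9

9


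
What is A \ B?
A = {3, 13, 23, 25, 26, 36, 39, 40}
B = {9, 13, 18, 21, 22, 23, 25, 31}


Set A = {3, 13, 23, 25, 26, 36, 39, 40}
Set B = {9, 13, 18, 21, 22, 23, 25, 31}
A \ B includes elements in A that are not in B.
Check each element of A:
3 (not in B, keep), 13 (in B, remove), 23 (in B, remove), 25 (in B, remove), 26 (not in B, keep), 36 (not in B, keep), 39 (not in B, keep), 40 (not in B, keep)
A \ B = {3, 26, 36, 39, 40}

{3, 26, 36, 39, 40}


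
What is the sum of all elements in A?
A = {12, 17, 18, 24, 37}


Set A = {12, 17, 18, 24, 37}
Sum = 12 + 17 + 18 + 24 + 37 = 108

108


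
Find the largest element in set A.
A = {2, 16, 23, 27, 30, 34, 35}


Set A = {2, 16, 23, 27, 30, 34, 35}
Elements in ascending order: 2, 16, 23, 27, 30, 34, 35
The largest element is 35.

35


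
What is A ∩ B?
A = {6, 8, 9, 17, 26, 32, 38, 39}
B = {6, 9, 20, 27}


Set A = {6, 8, 9, 17, 26, 32, 38, 39}
Set B = {6, 9, 20, 27}
A ∩ B includes only elements in both sets.
Check each element of A against B:
6 ✓, 8 ✗, 9 ✓, 17 ✗, 26 ✗, 32 ✗, 38 ✗, 39 ✗
A ∩ B = {6, 9}

{6, 9}


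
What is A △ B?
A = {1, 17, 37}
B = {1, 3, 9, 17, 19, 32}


Set A = {1, 17, 37}
Set B = {1, 3, 9, 17, 19, 32}
A △ B = (A \ B) ∪ (B \ A)
Elements in A but not B: {37}
Elements in B but not A: {3, 9, 19, 32}
A △ B = {3, 9, 19, 32, 37}

{3, 9, 19, 32, 37}


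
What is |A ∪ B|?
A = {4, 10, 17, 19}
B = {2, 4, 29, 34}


Set A = {4, 10, 17, 19}, |A| = 4
Set B = {2, 4, 29, 34}, |B| = 4
A ∩ B = {4}, |A ∩ B| = 1
|A ∪ B| = |A| + |B| - |A ∩ B| = 4 + 4 - 1 = 7

7


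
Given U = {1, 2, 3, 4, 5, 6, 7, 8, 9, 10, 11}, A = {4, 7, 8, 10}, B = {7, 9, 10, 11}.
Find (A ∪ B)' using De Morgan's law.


U = {1, 2, 3, 4, 5, 6, 7, 8, 9, 10, 11}
A = {4, 7, 8, 10}, B = {7, 9, 10, 11}
A ∪ B = {4, 7, 8, 9, 10, 11}
(A ∪ B)' = U \ (A ∪ B) = {1, 2, 3, 5, 6}
Verification via A' ∩ B': A' = {1, 2, 3, 5, 6, 9, 11}, B' = {1, 2, 3, 4, 5, 6, 8}
A' ∩ B' = {1, 2, 3, 5, 6} ✓

{1, 2, 3, 5, 6}


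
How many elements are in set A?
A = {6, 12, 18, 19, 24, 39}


Set A = {6, 12, 18, 19, 24, 39}
Listing elements: 6, 12, 18, 19, 24, 39
Counting: 6 elements
|A| = 6

6


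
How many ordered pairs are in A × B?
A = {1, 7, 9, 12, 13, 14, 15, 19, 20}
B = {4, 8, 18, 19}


Set A = {1, 7, 9, 12, 13, 14, 15, 19, 20} has 9 elements.
Set B = {4, 8, 18, 19} has 4 elements.
|A × B| = |A| × |B| = 9 × 4 = 36

36


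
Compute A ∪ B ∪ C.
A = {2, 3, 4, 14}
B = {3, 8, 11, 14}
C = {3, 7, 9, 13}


Set A = {2, 3, 4, 14}
Set B = {3, 8, 11, 14}
Set C = {3, 7, 9, 13}
First, A ∪ B = {2, 3, 4, 8, 11, 14}
Then, (A ∪ B) ∪ C = {2, 3, 4, 7, 8, 9, 11, 13, 14}

{2, 3, 4, 7, 8, 9, 11, 13, 14}


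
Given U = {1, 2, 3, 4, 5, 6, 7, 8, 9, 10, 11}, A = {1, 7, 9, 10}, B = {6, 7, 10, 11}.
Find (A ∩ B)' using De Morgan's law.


U = {1, 2, 3, 4, 5, 6, 7, 8, 9, 10, 11}
A = {1, 7, 9, 10}, B = {6, 7, 10, 11}
A ∩ B = {7, 10}
(A ∩ B)' = U \ (A ∩ B) = {1, 2, 3, 4, 5, 6, 8, 9, 11}
Verification via A' ∪ B': A' = {2, 3, 4, 5, 6, 8, 11}, B' = {1, 2, 3, 4, 5, 8, 9}
A' ∪ B' = {1, 2, 3, 4, 5, 6, 8, 9, 11} ✓

{1, 2, 3, 4, 5, 6, 8, 9, 11}


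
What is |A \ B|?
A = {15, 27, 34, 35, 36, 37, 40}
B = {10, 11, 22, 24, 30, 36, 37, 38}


Set A = {15, 27, 34, 35, 36, 37, 40}
Set B = {10, 11, 22, 24, 30, 36, 37, 38}
A \ B = {15, 27, 34, 35, 40}
|A \ B| = 5

5


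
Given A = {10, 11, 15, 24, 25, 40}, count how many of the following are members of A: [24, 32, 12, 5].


Set A = {10, 11, 15, 24, 25, 40}
Candidates: [24, 32, 12, 5]
Check each candidate:
24 ∈ A, 32 ∉ A, 12 ∉ A, 5 ∉ A
Count of candidates in A: 1

1


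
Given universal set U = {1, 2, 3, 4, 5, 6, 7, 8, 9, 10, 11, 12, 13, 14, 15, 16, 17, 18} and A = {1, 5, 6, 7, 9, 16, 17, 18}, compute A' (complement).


Universal set U = {1, 2, 3, 4, 5, 6, 7, 8, 9, 10, 11, 12, 13, 14, 15, 16, 17, 18}
Set A = {1, 5, 6, 7, 9, 16, 17, 18}
A' = U \ A = elements in U but not in A
Checking each element of U:
1 (in A, exclude), 2 (not in A, include), 3 (not in A, include), 4 (not in A, include), 5 (in A, exclude), 6 (in A, exclude), 7 (in A, exclude), 8 (not in A, include), 9 (in A, exclude), 10 (not in A, include), 11 (not in A, include), 12 (not in A, include), 13 (not in A, include), 14 (not in A, include), 15 (not in A, include), 16 (in A, exclude), 17 (in A, exclude), 18 (in A, exclude)
A' = {2, 3, 4, 8, 10, 11, 12, 13, 14, 15}

{2, 3, 4, 8, 10, 11, 12, 13, 14, 15}


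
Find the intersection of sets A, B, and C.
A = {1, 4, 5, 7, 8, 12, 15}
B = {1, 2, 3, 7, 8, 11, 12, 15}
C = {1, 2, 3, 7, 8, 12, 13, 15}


Set A = {1, 4, 5, 7, 8, 12, 15}
Set B = {1, 2, 3, 7, 8, 11, 12, 15}
Set C = {1, 2, 3, 7, 8, 12, 13, 15}
First, A ∩ B = {1, 7, 8, 12, 15}
Then, (A ∩ B) ∩ C = {1, 7, 8, 12, 15}

{1, 7, 8, 12, 15}


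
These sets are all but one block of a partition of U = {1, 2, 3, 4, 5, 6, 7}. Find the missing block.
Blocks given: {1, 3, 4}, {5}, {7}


U = {1, 2, 3, 4, 5, 6, 7}
Shown blocks: {1, 3, 4}, {5}, {7}
A partition's blocks are pairwise disjoint and cover U, so the missing block = U \ (union of shown blocks).
Union of shown blocks: {1, 3, 4, 5, 7}
Missing block = U \ (union) = {2, 6}

{2, 6}


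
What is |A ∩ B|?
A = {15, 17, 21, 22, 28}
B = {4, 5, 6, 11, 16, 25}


Set A = {15, 17, 21, 22, 28}
Set B = {4, 5, 6, 11, 16, 25}
A ∩ B = {}
|A ∩ B| = 0

0


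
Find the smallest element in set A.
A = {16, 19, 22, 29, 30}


Set A = {16, 19, 22, 29, 30}
Elements in ascending order: 16, 19, 22, 29, 30
The smallest element is 16.

16


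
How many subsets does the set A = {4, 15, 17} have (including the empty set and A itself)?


Set A = {4, 15, 17}
|A| = 3
The power set P(A) contains all subsets of A.
|P(A)| = 2^|A| = 2^3 = 8

8


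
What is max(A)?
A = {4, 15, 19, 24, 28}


Set A = {4, 15, 19, 24, 28}
Elements in ascending order: 4, 15, 19, 24, 28
The largest element is 28.

28


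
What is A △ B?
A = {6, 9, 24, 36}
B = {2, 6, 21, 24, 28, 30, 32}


Set A = {6, 9, 24, 36}
Set B = {2, 6, 21, 24, 28, 30, 32}
A △ B = (A \ B) ∪ (B \ A)
Elements in A but not B: {9, 36}
Elements in B but not A: {2, 21, 28, 30, 32}
A △ B = {2, 9, 21, 28, 30, 32, 36}

{2, 9, 21, 28, 30, 32, 36}


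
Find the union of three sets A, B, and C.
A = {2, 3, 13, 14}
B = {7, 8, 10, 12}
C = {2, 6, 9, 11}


Set A = {2, 3, 13, 14}
Set B = {7, 8, 10, 12}
Set C = {2, 6, 9, 11}
First, A ∪ B = {2, 3, 7, 8, 10, 12, 13, 14}
Then, (A ∪ B) ∪ C = {2, 3, 6, 7, 8, 9, 10, 11, 12, 13, 14}

{2, 3, 6, 7, 8, 9, 10, 11, 12, 13, 14}


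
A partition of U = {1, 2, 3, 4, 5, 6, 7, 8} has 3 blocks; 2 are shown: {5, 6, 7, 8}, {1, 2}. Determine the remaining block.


U = {1, 2, 3, 4, 5, 6, 7, 8}
Shown blocks: {5, 6, 7, 8}, {1, 2}
A partition's blocks are pairwise disjoint and cover U, so the missing block = U \ (union of shown blocks).
Union of shown blocks: {1, 2, 5, 6, 7, 8}
Missing block = U \ (union) = {3, 4}

{3, 4}


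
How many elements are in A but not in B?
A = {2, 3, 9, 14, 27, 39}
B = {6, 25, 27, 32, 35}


Set A = {2, 3, 9, 14, 27, 39}
Set B = {6, 25, 27, 32, 35}
A \ B = {2, 3, 9, 14, 39}
|A \ B| = 5

5


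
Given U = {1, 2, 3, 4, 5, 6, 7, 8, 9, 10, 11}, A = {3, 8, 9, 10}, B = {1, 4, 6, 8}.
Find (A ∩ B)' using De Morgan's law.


U = {1, 2, 3, 4, 5, 6, 7, 8, 9, 10, 11}
A = {3, 8, 9, 10}, B = {1, 4, 6, 8}
A ∩ B = {8}
(A ∩ B)' = U \ (A ∩ B) = {1, 2, 3, 4, 5, 6, 7, 9, 10, 11}
Verification via A' ∪ B': A' = {1, 2, 4, 5, 6, 7, 11}, B' = {2, 3, 5, 7, 9, 10, 11}
A' ∪ B' = {1, 2, 3, 4, 5, 6, 7, 9, 10, 11} ✓

{1, 2, 3, 4, 5, 6, 7, 9, 10, 11}


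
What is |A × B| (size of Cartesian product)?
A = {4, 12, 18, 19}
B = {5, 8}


Set A = {4, 12, 18, 19} has 4 elements.
Set B = {5, 8} has 2 elements.
|A × B| = |A| × |B| = 4 × 2 = 8

8


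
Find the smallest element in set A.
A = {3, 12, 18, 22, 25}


Set A = {3, 12, 18, 22, 25}
Elements in ascending order: 3, 12, 18, 22, 25
The smallest element is 3.

3


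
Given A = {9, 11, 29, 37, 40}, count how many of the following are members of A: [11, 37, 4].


Set A = {9, 11, 29, 37, 40}
Candidates: [11, 37, 4]
Check each candidate:
11 ∈ A, 37 ∈ A, 4 ∉ A
Count of candidates in A: 2

2


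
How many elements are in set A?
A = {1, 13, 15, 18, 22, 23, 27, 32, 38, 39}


Set A = {1, 13, 15, 18, 22, 23, 27, 32, 38, 39}
Listing elements: 1, 13, 15, 18, 22, 23, 27, 32, 38, 39
Counting: 10 elements
|A| = 10

10


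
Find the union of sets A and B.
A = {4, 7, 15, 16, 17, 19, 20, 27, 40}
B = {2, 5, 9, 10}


Set A = {4, 7, 15, 16, 17, 19, 20, 27, 40}
Set B = {2, 5, 9, 10}
A ∪ B includes all elements in either set.
Elements from A: {4, 7, 15, 16, 17, 19, 20, 27, 40}
Elements from B not already included: {2, 5, 9, 10}
A ∪ B = {2, 4, 5, 7, 9, 10, 15, 16, 17, 19, 20, 27, 40}

{2, 4, 5, 7, 9, 10, 15, 16, 17, 19, 20, 27, 40}


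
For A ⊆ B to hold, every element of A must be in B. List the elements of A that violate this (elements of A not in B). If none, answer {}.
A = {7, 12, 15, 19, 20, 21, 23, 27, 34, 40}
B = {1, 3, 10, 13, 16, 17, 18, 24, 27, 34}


Set A = {7, 12, 15, 19, 20, 21, 23, 27, 34, 40}
Set B = {1, 3, 10, 13, 16, 17, 18, 24, 27, 34}
Check each element of A against B:
7 ∉ B (include), 12 ∉ B (include), 15 ∉ B (include), 19 ∉ B (include), 20 ∉ B (include), 21 ∉ B (include), 23 ∉ B (include), 27 ∈ B, 34 ∈ B, 40 ∉ B (include)
Elements of A not in B: {7, 12, 15, 19, 20, 21, 23, 40}

{7, 12, 15, 19, 20, 21, 23, 40}


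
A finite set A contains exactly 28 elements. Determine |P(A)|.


The set has 28 elements.
The power set contains all possible subsets.
|P(A)| = 2^|A| = 2^28 = 268435456

268435456


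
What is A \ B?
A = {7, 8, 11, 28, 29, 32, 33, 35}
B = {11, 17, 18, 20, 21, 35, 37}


Set A = {7, 8, 11, 28, 29, 32, 33, 35}
Set B = {11, 17, 18, 20, 21, 35, 37}
A \ B includes elements in A that are not in B.
Check each element of A:
7 (not in B, keep), 8 (not in B, keep), 11 (in B, remove), 28 (not in B, keep), 29 (not in B, keep), 32 (not in B, keep), 33 (not in B, keep), 35 (in B, remove)
A \ B = {7, 8, 28, 29, 32, 33}

{7, 8, 28, 29, 32, 33}


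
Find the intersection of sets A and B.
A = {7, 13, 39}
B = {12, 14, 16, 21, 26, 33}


Set A = {7, 13, 39}
Set B = {12, 14, 16, 21, 26, 33}
A ∩ B includes only elements in both sets.
Check each element of A against B:
7 ✗, 13 ✗, 39 ✗
A ∩ B = {}

{}


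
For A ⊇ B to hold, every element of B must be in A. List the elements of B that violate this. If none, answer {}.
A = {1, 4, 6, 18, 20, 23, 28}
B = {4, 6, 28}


Set A = {1, 4, 6, 18, 20, 23, 28}
Set B = {4, 6, 28}
Check each element of B against A:
4 ∈ A, 6 ∈ A, 28 ∈ A
Elements of B not in A: {}

{}


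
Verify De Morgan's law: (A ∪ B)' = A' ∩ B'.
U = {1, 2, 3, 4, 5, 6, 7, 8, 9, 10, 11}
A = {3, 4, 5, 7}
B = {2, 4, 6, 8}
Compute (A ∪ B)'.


U = {1, 2, 3, 4, 5, 6, 7, 8, 9, 10, 11}
A = {3, 4, 5, 7}, B = {2, 4, 6, 8}
A ∪ B = {2, 3, 4, 5, 6, 7, 8}
(A ∪ B)' = U \ (A ∪ B) = {1, 9, 10, 11}
Verification via A' ∩ B': A' = {1, 2, 6, 8, 9, 10, 11}, B' = {1, 3, 5, 7, 9, 10, 11}
A' ∩ B' = {1, 9, 10, 11} ✓

{1, 9, 10, 11}


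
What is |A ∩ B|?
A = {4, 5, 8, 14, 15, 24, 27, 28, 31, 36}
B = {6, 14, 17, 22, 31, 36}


Set A = {4, 5, 8, 14, 15, 24, 27, 28, 31, 36}
Set B = {6, 14, 17, 22, 31, 36}
A ∩ B = {14, 31, 36}
|A ∩ B| = 3

3


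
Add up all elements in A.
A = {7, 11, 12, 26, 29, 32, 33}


Set A = {7, 11, 12, 26, 29, 32, 33}
Sum = 7 + 11 + 12 + 26 + 29 + 32 + 33 = 150

150


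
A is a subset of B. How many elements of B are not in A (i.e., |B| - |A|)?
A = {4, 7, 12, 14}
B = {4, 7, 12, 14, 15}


Set A = {4, 7, 12, 14}, |A| = 4
Set B = {4, 7, 12, 14, 15}, |B| = 5
Since A ⊆ B: B \ A = {15}
|B| - |A| = 5 - 4 = 1

1


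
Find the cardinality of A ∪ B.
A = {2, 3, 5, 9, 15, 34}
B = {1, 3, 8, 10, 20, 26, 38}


Set A = {2, 3, 5, 9, 15, 34}, |A| = 6
Set B = {1, 3, 8, 10, 20, 26, 38}, |B| = 7
A ∩ B = {3}, |A ∩ B| = 1
|A ∪ B| = |A| + |B| - |A ∩ B| = 6 + 7 - 1 = 12

12


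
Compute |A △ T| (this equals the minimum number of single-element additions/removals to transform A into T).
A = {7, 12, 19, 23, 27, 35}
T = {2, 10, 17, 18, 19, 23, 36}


Set A = {7, 12, 19, 23, 27, 35}
Set T = {2, 10, 17, 18, 19, 23, 36}
Elements to remove from A (in A, not in T): {7, 12, 27, 35} → 4 removals
Elements to add to A (in T, not in A): {2, 10, 17, 18, 36} → 5 additions
Total edits = 4 + 5 = 9

9


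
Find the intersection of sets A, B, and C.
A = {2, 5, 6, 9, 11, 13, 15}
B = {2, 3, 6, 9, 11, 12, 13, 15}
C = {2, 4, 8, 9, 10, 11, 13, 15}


Set A = {2, 5, 6, 9, 11, 13, 15}
Set B = {2, 3, 6, 9, 11, 12, 13, 15}
Set C = {2, 4, 8, 9, 10, 11, 13, 15}
First, A ∩ B = {2, 6, 9, 11, 13, 15}
Then, (A ∩ B) ∩ C = {2, 9, 11, 13, 15}

{2, 9, 11, 13, 15}


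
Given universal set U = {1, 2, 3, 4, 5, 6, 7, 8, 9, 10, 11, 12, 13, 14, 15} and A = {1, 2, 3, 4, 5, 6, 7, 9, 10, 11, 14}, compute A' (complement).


Universal set U = {1, 2, 3, 4, 5, 6, 7, 8, 9, 10, 11, 12, 13, 14, 15}
Set A = {1, 2, 3, 4, 5, 6, 7, 9, 10, 11, 14}
A' = U \ A = elements in U but not in A
Checking each element of U:
1 (in A, exclude), 2 (in A, exclude), 3 (in A, exclude), 4 (in A, exclude), 5 (in A, exclude), 6 (in A, exclude), 7 (in A, exclude), 8 (not in A, include), 9 (in A, exclude), 10 (in A, exclude), 11 (in A, exclude), 12 (not in A, include), 13 (not in A, include), 14 (in A, exclude), 15 (not in A, include)
A' = {8, 12, 13, 15}

{8, 12, 13, 15}


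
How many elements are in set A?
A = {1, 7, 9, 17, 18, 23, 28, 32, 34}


Set A = {1, 7, 9, 17, 18, 23, 28, 32, 34}
Listing elements: 1, 7, 9, 17, 18, 23, 28, 32, 34
Counting: 9 elements
|A| = 9

9


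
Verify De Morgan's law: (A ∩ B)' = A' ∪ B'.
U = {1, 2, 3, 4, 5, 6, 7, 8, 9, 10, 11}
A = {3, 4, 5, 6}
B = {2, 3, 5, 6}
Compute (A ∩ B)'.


U = {1, 2, 3, 4, 5, 6, 7, 8, 9, 10, 11}
A = {3, 4, 5, 6}, B = {2, 3, 5, 6}
A ∩ B = {3, 5, 6}
(A ∩ B)' = U \ (A ∩ B) = {1, 2, 4, 7, 8, 9, 10, 11}
Verification via A' ∪ B': A' = {1, 2, 7, 8, 9, 10, 11}, B' = {1, 4, 7, 8, 9, 10, 11}
A' ∪ B' = {1, 2, 4, 7, 8, 9, 10, 11} ✓

{1, 2, 4, 7, 8, 9, 10, 11}


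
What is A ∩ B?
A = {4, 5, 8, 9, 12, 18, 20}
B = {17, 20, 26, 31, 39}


Set A = {4, 5, 8, 9, 12, 18, 20}
Set B = {17, 20, 26, 31, 39}
A ∩ B includes only elements in both sets.
Check each element of A against B:
4 ✗, 5 ✗, 8 ✗, 9 ✗, 12 ✗, 18 ✗, 20 ✓
A ∩ B = {20}

{20}


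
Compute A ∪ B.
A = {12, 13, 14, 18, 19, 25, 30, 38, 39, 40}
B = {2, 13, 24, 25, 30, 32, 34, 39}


Set A = {12, 13, 14, 18, 19, 25, 30, 38, 39, 40}
Set B = {2, 13, 24, 25, 30, 32, 34, 39}
A ∪ B includes all elements in either set.
Elements from A: {12, 13, 14, 18, 19, 25, 30, 38, 39, 40}
Elements from B not already included: {2, 24, 32, 34}
A ∪ B = {2, 12, 13, 14, 18, 19, 24, 25, 30, 32, 34, 38, 39, 40}

{2, 12, 13, 14, 18, 19, 24, 25, 30, 32, 34, 38, 39, 40}


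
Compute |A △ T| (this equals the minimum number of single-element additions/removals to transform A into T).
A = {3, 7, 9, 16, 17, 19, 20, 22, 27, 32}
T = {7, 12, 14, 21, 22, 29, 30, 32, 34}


Set A = {3, 7, 9, 16, 17, 19, 20, 22, 27, 32}
Set T = {7, 12, 14, 21, 22, 29, 30, 32, 34}
Elements to remove from A (in A, not in T): {3, 9, 16, 17, 19, 20, 27} → 7 removals
Elements to add to A (in T, not in A): {12, 14, 21, 29, 30, 34} → 6 additions
Total edits = 7 + 6 = 13

13


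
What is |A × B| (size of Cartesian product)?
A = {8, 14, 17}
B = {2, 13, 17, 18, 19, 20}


Set A = {8, 14, 17} has 3 elements.
Set B = {2, 13, 17, 18, 19, 20} has 6 elements.
|A × B| = |A| × |B| = 3 × 6 = 18

18


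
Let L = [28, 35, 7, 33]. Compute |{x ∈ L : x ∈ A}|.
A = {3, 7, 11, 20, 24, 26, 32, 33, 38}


Set A = {3, 7, 11, 20, 24, 26, 32, 33, 38}
Candidates: [28, 35, 7, 33]
Check each candidate:
28 ∉ A, 35 ∉ A, 7 ∈ A, 33 ∈ A
Count of candidates in A: 2

2


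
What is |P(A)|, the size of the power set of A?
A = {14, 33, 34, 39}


Set A = {14, 33, 34, 39}
|A| = 4
The power set P(A) contains all subsets of A.
|P(A)| = 2^|A| = 2^4 = 16

16


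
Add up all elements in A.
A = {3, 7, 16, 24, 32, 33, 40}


Set A = {3, 7, 16, 24, 32, 33, 40}
Sum = 3 + 7 + 16 + 24 + 32 + 33 + 40 = 155

155


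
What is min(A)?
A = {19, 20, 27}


Set A = {19, 20, 27}
Elements in ascending order: 19, 20, 27
The smallest element is 19.

19


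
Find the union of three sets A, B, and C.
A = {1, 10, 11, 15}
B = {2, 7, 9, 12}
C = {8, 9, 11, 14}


Set A = {1, 10, 11, 15}
Set B = {2, 7, 9, 12}
Set C = {8, 9, 11, 14}
First, A ∪ B = {1, 2, 7, 9, 10, 11, 12, 15}
Then, (A ∪ B) ∪ C = {1, 2, 7, 8, 9, 10, 11, 12, 14, 15}

{1, 2, 7, 8, 9, 10, 11, 12, 14, 15}


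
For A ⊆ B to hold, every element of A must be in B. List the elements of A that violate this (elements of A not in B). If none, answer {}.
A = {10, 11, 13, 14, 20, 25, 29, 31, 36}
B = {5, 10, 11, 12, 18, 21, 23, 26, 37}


Set A = {10, 11, 13, 14, 20, 25, 29, 31, 36}
Set B = {5, 10, 11, 12, 18, 21, 23, 26, 37}
Check each element of A against B:
10 ∈ B, 11 ∈ B, 13 ∉ B (include), 14 ∉ B (include), 20 ∉ B (include), 25 ∉ B (include), 29 ∉ B (include), 31 ∉ B (include), 36 ∉ B (include)
Elements of A not in B: {13, 14, 20, 25, 29, 31, 36}

{13, 14, 20, 25, 29, 31, 36}


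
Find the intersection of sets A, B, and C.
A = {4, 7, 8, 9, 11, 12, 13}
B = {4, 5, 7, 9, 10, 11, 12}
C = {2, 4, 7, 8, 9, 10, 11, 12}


Set A = {4, 7, 8, 9, 11, 12, 13}
Set B = {4, 5, 7, 9, 10, 11, 12}
Set C = {2, 4, 7, 8, 9, 10, 11, 12}
First, A ∩ B = {4, 7, 9, 11, 12}
Then, (A ∩ B) ∩ C = {4, 7, 9, 11, 12}

{4, 7, 9, 11, 12}


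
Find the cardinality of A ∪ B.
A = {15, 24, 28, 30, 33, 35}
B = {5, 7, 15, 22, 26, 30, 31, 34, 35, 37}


Set A = {15, 24, 28, 30, 33, 35}, |A| = 6
Set B = {5, 7, 15, 22, 26, 30, 31, 34, 35, 37}, |B| = 10
A ∩ B = {15, 30, 35}, |A ∩ B| = 3
|A ∪ B| = |A| + |B| - |A ∩ B| = 6 + 10 - 3 = 13

13


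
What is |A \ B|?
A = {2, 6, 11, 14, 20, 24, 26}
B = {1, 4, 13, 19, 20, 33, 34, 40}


Set A = {2, 6, 11, 14, 20, 24, 26}
Set B = {1, 4, 13, 19, 20, 33, 34, 40}
A \ B = {2, 6, 11, 14, 24, 26}
|A \ B| = 6

6


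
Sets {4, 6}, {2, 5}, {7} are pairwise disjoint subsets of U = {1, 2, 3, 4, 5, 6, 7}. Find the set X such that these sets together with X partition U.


U = {1, 2, 3, 4, 5, 6, 7}
Shown blocks: {4, 6}, {2, 5}, {7}
A partition's blocks are pairwise disjoint and cover U, so the missing block = U \ (union of shown blocks).
Union of shown blocks: {2, 4, 5, 6, 7}
Missing block = U \ (union) = {1, 3}

{1, 3}


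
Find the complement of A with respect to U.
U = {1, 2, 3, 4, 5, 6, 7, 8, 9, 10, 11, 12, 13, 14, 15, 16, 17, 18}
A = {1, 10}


Universal set U = {1, 2, 3, 4, 5, 6, 7, 8, 9, 10, 11, 12, 13, 14, 15, 16, 17, 18}
Set A = {1, 10}
A' = U \ A = elements in U but not in A
Checking each element of U:
1 (in A, exclude), 2 (not in A, include), 3 (not in A, include), 4 (not in A, include), 5 (not in A, include), 6 (not in A, include), 7 (not in A, include), 8 (not in A, include), 9 (not in A, include), 10 (in A, exclude), 11 (not in A, include), 12 (not in A, include), 13 (not in A, include), 14 (not in A, include), 15 (not in A, include), 16 (not in A, include), 17 (not in A, include), 18 (not in A, include)
A' = {2, 3, 4, 5, 6, 7, 8, 9, 11, 12, 13, 14, 15, 16, 17, 18}

{2, 3, 4, 5, 6, 7, 8, 9, 11, 12, 13, 14, 15, 16, 17, 18}


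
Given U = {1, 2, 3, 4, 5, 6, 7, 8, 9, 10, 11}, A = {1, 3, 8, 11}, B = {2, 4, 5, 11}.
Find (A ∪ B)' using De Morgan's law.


U = {1, 2, 3, 4, 5, 6, 7, 8, 9, 10, 11}
A = {1, 3, 8, 11}, B = {2, 4, 5, 11}
A ∪ B = {1, 2, 3, 4, 5, 8, 11}
(A ∪ B)' = U \ (A ∪ B) = {6, 7, 9, 10}
Verification via A' ∩ B': A' = {2, 4, 5, 6, 7, 9, 10}, B' = {1, 3, 6, 7, 8, 9, 10}
A' ∩ B' = {6, 7, 9, 10} ✓

{6, 7, 9, 10}


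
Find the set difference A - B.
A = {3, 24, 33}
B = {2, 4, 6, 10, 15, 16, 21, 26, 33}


Set A = {3, 24, 33}
Set B = {2, 4, 6, 10, 15, 16, 21, 26, 33}
A \ B includes elements in A that are not in B.
Check each element of A:
3 (not in B, keep), 24 (not in B, keep), 33 (in B, remove)
A \ B = {3, 24}

{3, 24}


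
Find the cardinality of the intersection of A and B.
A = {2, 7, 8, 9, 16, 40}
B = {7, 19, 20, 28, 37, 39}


Set A = {2, 7, 8, 9, 16, 40}
Set B = {7, 19, 20, 28, 37, 39}
A ∩ B = {7}
|A ∩ B| = 1

1


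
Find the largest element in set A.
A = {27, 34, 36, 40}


Set A = {27, 34, 36, 40}
Elements in ascending order: 27, 34, 36, 40
The largest element is 40.

40


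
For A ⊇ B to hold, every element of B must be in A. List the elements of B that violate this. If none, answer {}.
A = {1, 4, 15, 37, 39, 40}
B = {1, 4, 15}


Set A = {1, 4, 15, 37, 39, 40}
Set B = {1, 4, 15}
Check each element of B against A:
1 ∈ A, 4 ∈ A, 15 ∈ A
Elements of B not in A: {}

{}


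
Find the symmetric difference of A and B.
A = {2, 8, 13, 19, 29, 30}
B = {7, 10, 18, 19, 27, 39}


Set A = {2, 8, 13, 19, 29, 30}
Set B = {7, 10, 18, 19, 27, 39}
A △ B = (A \ B) ∪ (B \ A)
Elements in A but not B: {2, 8, 13, 29, 30}
Elements in B but not A: {7, 10, 18, 27, 39}
A △ B = {2, 7, 8, 10, 13, 18, 27, 29, 30, 39}

{2, 7, 8, 10, 13, 18, 27, 29, 30, 39}


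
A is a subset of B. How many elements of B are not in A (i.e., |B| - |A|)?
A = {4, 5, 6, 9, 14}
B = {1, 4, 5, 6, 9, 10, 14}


Set A = {4, 5, 6, 9, 14}, |A| = 5
Set B = {1, 4, 5, 6, 9, 10, 14}, |B| = 7
Since A ⊆ B: B \ A = {1, 10}
|B| - |A| = 7 - 5 = 2

2


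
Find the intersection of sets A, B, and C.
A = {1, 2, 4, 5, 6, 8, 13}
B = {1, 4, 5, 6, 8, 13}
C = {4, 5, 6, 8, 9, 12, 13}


Set A = {1, 2, 4, 5, 6, 8, 13}
Set B = {1, 4, 5, 6, 8, 13}
Set C = {4, 5, 6, 8, 9, 12, 13}
First, A ∩ B = {1, 4, 5, 6, 8, 13}
Then, (A ∩ B) ∩ C = {4, 5, 6, 8, 13}

{4, 5, 6, 8, 13}


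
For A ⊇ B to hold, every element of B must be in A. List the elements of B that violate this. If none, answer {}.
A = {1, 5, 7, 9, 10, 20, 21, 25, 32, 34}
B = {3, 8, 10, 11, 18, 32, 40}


Set A = {1, 5, 7, 9, 10, 20, 21, 25, 32, 34}
Set B = {3, 8, 10, 11, 18, 32, 40}
Check each element of B against A:
3 ∉ A (include), 8 ∉ A (include), 10 ∈ A, 11 ∉ A (include), 18 ∉ A (include), 32 ∈ A, 40 ∉ A (include)
Elements of B not in A: {3, 8, 11, 18, 40}

{3, 8, 11, 18, 40}


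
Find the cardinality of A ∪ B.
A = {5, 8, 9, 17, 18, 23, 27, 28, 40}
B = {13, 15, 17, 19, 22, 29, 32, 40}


Set A = {5, 8, 9, 17, 18, 23, 27, 28, 40}, |A| = 9
Set B = {13, 15, 17, 19, 22, 29, 32, 40}, |B| = 8
A ∩ B = {17, 40}, |A ∩ B| = 2
|A ∪ B| = |A| + |B| - |A ∩ B| = 9 + 8 - 2 = 15

15


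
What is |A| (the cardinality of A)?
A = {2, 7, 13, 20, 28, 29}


Set A = {2, 7, 13, 20, 28, 29}
Listing elements: 2, 7, 13, 20, 28, 29
Counting: 6 elements
|A| = 6

6


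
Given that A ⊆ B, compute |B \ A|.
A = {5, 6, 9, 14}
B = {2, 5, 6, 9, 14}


Set A = {5, 6, 9, 14}, |A| = 4
Set B = {2, 5, 6, 9, 14}, |B| = 5
Since A ⊆ B: B \ A = {2}
|B| - |A| = 5 - 4 = 1

1


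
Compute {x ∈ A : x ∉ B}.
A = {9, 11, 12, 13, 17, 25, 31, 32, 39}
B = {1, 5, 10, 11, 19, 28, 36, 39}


Set A = {9, 11, 12, 13, 17, 25, 31, 32, 39}
Set B = {1, 5, 10, 11, 19, 28, 36, 39}
Check each element of A against B:
9 ∉ B (include), 11 ∈ B, 12 ∉ B (include), 13 ∉ B (include), 17 ∉ B (include), 25 ∉ B (include), 31 ∉ B (include), 32 ∉ B (include), 39 ∈ B
Elements of A not in B: {9, 12, 13, 17, 25, 31, 32}

{9, 12, 13, 17, 25, 31, 32}


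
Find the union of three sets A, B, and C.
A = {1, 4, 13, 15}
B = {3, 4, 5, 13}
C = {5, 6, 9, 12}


Set A = {1, 4, 13, 15}
Set B = {3, 4, 5, 13}
Set C = {5, 6, 9, 12}
First, A ∪ B = {1, 3, 4, 5, 13, 15}
Then, (A ∪ B) ∪ C = {1, 3, 4, 5, 6, 9, 12, 13, 15}

{1, 3, 4, 5, 6, 9, 12, 13, 15}


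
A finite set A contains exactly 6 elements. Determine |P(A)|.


The set has 6 elements.
The power set contains all possible subsets.
|P(A)| = 2^|A| = 2^6 = 64

64


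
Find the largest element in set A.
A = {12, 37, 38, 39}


Set A = {12, 37, 38, 39}
Elements in ascending order: 12, 37, 38, 39
The largest element is 39.

39


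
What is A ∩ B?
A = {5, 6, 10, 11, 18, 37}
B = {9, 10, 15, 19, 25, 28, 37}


Set A = {5, 6, 10, 11, 18, 37}
Set B = {9, 10, 15, 19, 25, 28, 37}
A ∩ B includes only elements in both sets.
Check each element of A against B:
5 ✗, 6 ✗, 10 ✓, 11 ✗, 18 ✗, 37 ✓
A ∩ B = {10, 37}

{10, 37}


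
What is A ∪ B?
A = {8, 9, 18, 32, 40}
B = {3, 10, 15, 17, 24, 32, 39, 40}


Set A = {8, 9, 18, 32, 40}
Set B = {3, 10, 15, 17, 24, 32, 39, 40}
A ∪ B includes all elements in either set.
Elements from A: {8, 9, 18, 32, 40}
Elements from B not already included: {3, 10, 15, 17, 24, 39}
A ∪ B = {3, 8, 9, 10, 15, 17, 18, 24, 32, 39, 40}

{3, 8, 9, 10, 15, 17, 18, 24, 32, 39, 40}


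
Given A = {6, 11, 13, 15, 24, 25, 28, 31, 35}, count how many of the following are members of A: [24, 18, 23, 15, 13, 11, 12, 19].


Set A = {6, 11, 13, 15, 24, 25, 28, 31, 35}
Candidates: [24, 18, 23, 15, 13, 11, 12, 19]
Check each candidate:
24 ∈ A, 18 ∉ A, 23 ∉ A, 15 ∈ A, 13 ∈ A, 11 ∈ A, 12 ∉ A, 19 ∉ A
Count of candidates in A: 4

4


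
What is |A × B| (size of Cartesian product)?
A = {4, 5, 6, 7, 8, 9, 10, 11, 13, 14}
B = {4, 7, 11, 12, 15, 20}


Set A = {4, 5, 6, 7, 8, 9, 10, 11, 13, 14} has 10 elements.
Set B = {4, 7, 11, 12, 15, 20} has 6 elements.
|A × B| = |A| × |B| = 10 × 6 = 60

60


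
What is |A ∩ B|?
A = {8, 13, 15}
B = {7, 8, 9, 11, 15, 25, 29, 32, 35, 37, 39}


Set A = {8, 13, 15}
Set B = {7, 8, 9, 11, 15, 25, 29, 32, 35, 37, 39}
A ∩ B = {8, 15}
|A ∩ B| = 2

2


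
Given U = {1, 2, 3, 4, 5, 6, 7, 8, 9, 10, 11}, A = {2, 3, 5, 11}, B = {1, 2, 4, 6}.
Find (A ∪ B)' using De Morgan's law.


U = {1, 2, 3, 4, 5, 6, 7, 8, 9, 10, 11}
A = {2, 3, 5, 11}, B = {1, 2, 4, 6}
A ∪ B = {1, 2, 3, 4, 5, 6, 11}
(A ∪ B)' = U \ (A ∪ B) = {7, 8, 9, 10}
Verification via A' ∩ B': A' = {1, 4, 6, 7, 8, 9, 10}, B' = {3, 5, 7, 8, 9, 10, 11}
A' ∩ B' = {7, 8, 9, 10} ✓

{7, 8, 9, 10}


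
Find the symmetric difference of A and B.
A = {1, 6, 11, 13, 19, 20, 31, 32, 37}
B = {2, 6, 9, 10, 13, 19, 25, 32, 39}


Set A = {1, 6, 11, 13, 19, 20, 31, 32, 37}
Set B = {2, 6, 9, 10, 13, 19, 25, 32, 39}
A △ B = (A \ B) ∪ (B \ A)
Elements in A but not B: {1, 11, 20, 31, 37}
Elements in B but not A: {2, 9, 10, 25, 39}
A △ B = {1, 2, 9, 10, 11, 20, 25, 31, 37, 39}

{1, 2, 9, 10, 11, 20, 25, 31, 37, 39}


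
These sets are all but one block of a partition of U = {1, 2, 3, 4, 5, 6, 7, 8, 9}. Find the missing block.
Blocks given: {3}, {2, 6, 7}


U = {1, 2, 3, 4, 5, 6, 7, 8, 9}
Shown blocks: {3}, {2, 6, 7}
A partition's blocks are pairwise disjoint and cover U, so the missing block = U \ (union of shown blocks).
Union of shown blocks: {2, 3, 6, 7}
Missing block = U \ (union) = {1, 4, 5, 8, 9}

{1, 4, 5, 8, 9}


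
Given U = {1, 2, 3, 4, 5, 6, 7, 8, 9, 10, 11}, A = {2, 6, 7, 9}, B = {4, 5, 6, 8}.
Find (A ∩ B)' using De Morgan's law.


U = {1, 2, 3, 4, 5, 6, 7, 8, 9, 10, 11}
A = {2, 6, 7, 9}, B = {4, 5, 6, 8}
A ∩ B = {6}
(A ∩ B)' = U \ (A ∩ B) = {1, 2, 3, 4, 5, 7, 8, 9, 10, 11}
Verification via A' ∪ B': A' = {1, 3, 4, 5, 8, 10, 11}, B' = {1, 2, 3, 7, 9, 10, 11}
A' ∪ B' = {1, 2, 3, 4, 5, 7, 8, 9, 10, 11} ✓

{1, 2, 3, 4, 5, 7, 8, 9, 10, 11}


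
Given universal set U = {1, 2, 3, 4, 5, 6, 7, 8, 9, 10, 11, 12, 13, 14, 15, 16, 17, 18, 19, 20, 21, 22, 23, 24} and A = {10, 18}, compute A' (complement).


Universal set U = {1, 2, 3, 4, 5, 6, 7, 8, 9, 10, 11, 12, 13, 14, 15, 16, 17, 18, 19, 20, 21, 22, 23, 24}
Set A = {10, 18}
A' = U \ A = elements in U but not in A
Checking each element of U:
1 (not in A, include), 2 (not in A, include), 3 (not in A, include), 4 (not in A, include), 5 (not in A, include), 6 (not in A, include), 7 (not in A, include), 8 (not in A, include), 9 (not in A, include), 10 (in A, exclude), 11 (not in A, include), 12 (not in A, include), 13 (not in A, include), 14 (not in A, include), 15 (not in A, include), 16 (not in A, include), 17 (not in A, include), 18 (in A, exclude), 19 (not in A, include), 20 (not in A, include), 21 (not in A, include), 22 (not in A, include), 23 (not in A, include), 24 (not in A, include)
A' = {1, 2, 3, 4, 5, 6, 7, 8, 9, 11, 12, 13, 14, 15, 16, 17, 19, 20, 21, 22, 23, 24}

{1, 2, 3, 4, 5, 6, 7, 8, 9, 11, 12, 13, 14, 15, 16, 17, 19, 20, 21, 22, 23, 24}


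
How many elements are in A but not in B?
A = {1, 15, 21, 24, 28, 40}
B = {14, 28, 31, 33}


Set A = {1, 15, 21, 24, 28, 40}
Set B = {14, 28, 31, 33}
A \ B = {1, 15, 21, 24, 40}
|A \ B| = 5

5


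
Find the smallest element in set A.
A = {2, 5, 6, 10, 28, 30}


Set A = {2, 5, 6, 10, 28, 30}
Elements in ascending order: 2, 5, 6, 10, 28, 30
The smallest element is 2.

2


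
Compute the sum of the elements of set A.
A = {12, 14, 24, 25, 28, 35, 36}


Set A = {12, 14, 24, 25, 28, 35, 36}
Sum = 12 + 14 + 24 + 25 + 28 + 35 + 36 = 174

174


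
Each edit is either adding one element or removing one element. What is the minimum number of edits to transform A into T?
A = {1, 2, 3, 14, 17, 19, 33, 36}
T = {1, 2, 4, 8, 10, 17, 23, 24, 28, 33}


Set A = {1, 2, 3, 14, 17, 19, 33, 36}
Set T = {1, 2, 4, 8, 10, 17, 23, 24, 28, 33}
Elements to remove from A (in A, not in T): {3, 14, 19, 36} → 4 removals
Elements to add to A (in T, not in A): {4, 8, 10, 23, 24, 28} → 6 additions
Total edits = 4 + 6 = 10

10


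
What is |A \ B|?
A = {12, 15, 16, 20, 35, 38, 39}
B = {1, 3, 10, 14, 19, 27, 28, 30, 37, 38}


Set A = {12, 15, 16, 20, 35, 38, 39}
Set B = {1, 3, 10, 14, 19, 27, 28, 30, 37, 38}
A \ B = {12, 15, 16, 20, 35, 39}
|A \ B| = 6

6


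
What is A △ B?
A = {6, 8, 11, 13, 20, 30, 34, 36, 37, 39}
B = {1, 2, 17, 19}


Set A = {6, 8, 11, 13, 20, 30, 34, 36, 37, 39}
Set B = {1, 2, 17, 19}
A △ B = (A \ B) ∪ (B \ A)
Elements in A but not B: {6, 8, 11, 13, 20, 30, 34, 36, 37, 39}
Elements in B but not A: {1, 2, 17, 19}
A △ B = {1, 2, 6, 8, 11, 13, 17, 19, 20, 30, 34, 36, 37, 39}

{1, 2, 6, 8, 11, 13, 17, 19, 20, 30, 34, 36, 37, 39}


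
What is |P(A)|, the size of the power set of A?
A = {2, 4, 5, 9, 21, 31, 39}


Set A = {2, 4, 5, 9, 21, 31, 39}
|A| = 7
The power set P(A) contains all subsets of A.
|P(A)| = 2^|A| = 2^7 = 128

128


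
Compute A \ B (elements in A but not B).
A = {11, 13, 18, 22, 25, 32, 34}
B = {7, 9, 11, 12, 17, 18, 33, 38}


Set A = {11, 13, 18, 22, 25, 32, 34}
Set B = {7, 9, 11, 12, 17, 18, 33, 38}
A \ B includes elements in A that are not in B.
Check each element of A:
11 (in B, remove), 13 (not in B, keep), 18 (in B, remove), 22 (not in B, keep), 25 (not in B, keep), 32 (not in B, keep), 34 (not in B, keep)
A \ B = {13, 22, 25, 32, 34}

{13, 22, 25, 32, 34}


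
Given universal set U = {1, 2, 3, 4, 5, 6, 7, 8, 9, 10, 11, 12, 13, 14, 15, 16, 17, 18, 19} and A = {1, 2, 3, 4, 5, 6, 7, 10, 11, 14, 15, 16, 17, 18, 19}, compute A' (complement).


Universal set U = {1, 2, 3, 4, 5, 6, 7, 8, 9, 10, 11, 12, 13, 14, 15, 16, 17, 18, 19}
Set A = {1, 2, 3, 4, 5, 6, 7, 10, 11, 14, 15, 16, 17, 18, 19}
A' = U \ A = elements in U but not in A
Checking each element of U:
1 (in A, exclude), 2 (in A, exclude), 3 (in A, exclude), 4 (in A, exclude), 5 (in A, exclude), 6 (in A, exclude), 7 (in A, exclude), 8 (not in A, include), 9 (not in A, include), 10 (in A, exclude), 11 (in A, exclude), 12 (not in A, include), 13 (not in A, include), 14 (in A, exclude), 15 (in A, exclude), 16 (in A, exclude), 17 (in A, exclude), 18 (in A, exclude), 19 (in A, exclude)
A' = {8, 9, 12, 13}

{8, 9, 12, 13}


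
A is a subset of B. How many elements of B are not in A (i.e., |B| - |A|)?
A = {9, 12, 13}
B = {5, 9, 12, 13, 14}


Set A = {9, 12, 13}, |A| = 3
Set B = {5, 9, 12, 13, 14}, |B| = 5
Since A ⊆ B: B \ A = {5, 14}
|B| - |A| = 5 - 3 = 2

2


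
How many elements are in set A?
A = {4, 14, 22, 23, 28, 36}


Set A = {4, 14, 22, 23, 28, 36}
Listing elements: 4, 14, 22, 23, 28, 36
Counting: 6 elements
|A| = 6

6


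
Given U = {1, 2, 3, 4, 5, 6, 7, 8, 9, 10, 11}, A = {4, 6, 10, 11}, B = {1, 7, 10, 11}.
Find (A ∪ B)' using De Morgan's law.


U = {1, 2, 3, 4, 5, 6, 7, 8, 9, 10, 11}
A = {4, 6, 10, 11}, B = {1, 7, 10, 11}
A ∪ B = {1, 4, 6, 7, 10, 11}
(A ∪ B)' = U \ (A ∪ B) = {2, 3, 5, 8, 9}
Verification via A' ∩ B': A' = {1, 2, 3, 5, 7, 8, 9}, B' = {2, 3, 4, 5, 6, 8, 9}
A' ∩ B' = {2, 3, 5, 8, 9} ✓

{2, 3, 5, 8, 9}


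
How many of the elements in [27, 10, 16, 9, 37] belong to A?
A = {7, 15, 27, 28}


Set A = {7, 15, 27, 28}
Candidates: [27, 10, 16, 9, 37]
Check each candidate:
27 ∈ A, 10 ∉ A, 16 ∉ A, 9 ∉ A, 37 ∉ A
Count of candidates in A: 1

1


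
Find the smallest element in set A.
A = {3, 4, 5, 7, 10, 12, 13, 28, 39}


Set A = {3, 4, 5, 7, 10, 12, 13, 28, 39}
Elements in ascending order: 3, 4, 5, 7, 10, 12, 13, 28, 39
The smallest element is 3.

3


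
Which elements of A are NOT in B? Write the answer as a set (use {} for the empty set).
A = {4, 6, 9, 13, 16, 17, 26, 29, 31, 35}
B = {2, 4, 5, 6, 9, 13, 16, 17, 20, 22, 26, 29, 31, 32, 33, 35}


Set A = {4, 6, 9, 13, 16, 17, 26, 29, 31, 35}
Set B = {2, 4, 5, 6, 9, 13, 16, 17, 20, 22, 26, 29, 31, 32, 33, 35}
Check each element of A against B:
4 ∈ B, 6 ∈ B, 9 ∈ B, 13 ∈ B, 16 ∈ B, 17 ∈ B, 26 ∈ B, 29 ∈ B, 31 ∈ B, 35 ∈ B
Elements of A not in B: {}

{}
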